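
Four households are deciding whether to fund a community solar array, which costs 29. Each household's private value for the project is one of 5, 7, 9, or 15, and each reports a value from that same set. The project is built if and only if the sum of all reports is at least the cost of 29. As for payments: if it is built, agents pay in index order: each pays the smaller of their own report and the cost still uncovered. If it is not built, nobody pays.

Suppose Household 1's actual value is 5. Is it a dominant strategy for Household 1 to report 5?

Yes

Check each profile of the others' reports and compare truth against every alternative report.
Others report (5, 5, 15): truth gives 0, best alternative gives -2.
Others report (5, 7, 15): truth gives 0, best alternative gives -2.
Others report (5, 9, 9): truth gives 0, best alternative gives -2.
Others report (5, 9, 15): truth gives 0, best alternative gives -2.
Others report (5, 15, 5): truth gives 0, best alternative gives -2.
Others report (5, 15, 7): truth gives 0, best alternative gives -2.
(Remaining 58 profiles checked similarly; truth is weakly best in each.)
In every case the truthful report is at least as good as any alternative, so it is a dominant strategy.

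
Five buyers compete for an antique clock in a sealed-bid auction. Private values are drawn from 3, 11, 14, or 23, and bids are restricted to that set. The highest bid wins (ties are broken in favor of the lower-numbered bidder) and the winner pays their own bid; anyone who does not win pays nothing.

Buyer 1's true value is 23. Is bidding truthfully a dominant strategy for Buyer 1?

Consider the case where Buyer 2 bids 3, Buyer 3 bids 3, Buyer 4 bids 3 and Buyer 5 bids 3.
Truthful bid 23: wins, pays 23, utility 23 - 23 = 0.
Bid 3 instead: wins, pays 3, utility 23 - 3 = 20.
Since 20 > 0, bidding 3 is strictly better here, so truthful bidding is not dominant.

No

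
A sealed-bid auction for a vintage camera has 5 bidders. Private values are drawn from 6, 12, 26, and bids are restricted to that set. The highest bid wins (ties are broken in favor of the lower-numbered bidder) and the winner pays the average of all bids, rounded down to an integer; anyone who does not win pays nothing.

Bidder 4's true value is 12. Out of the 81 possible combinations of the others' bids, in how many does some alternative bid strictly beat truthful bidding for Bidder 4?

3

Others bid (6, 6, 12, 6): truth gives 0; bid 26 gives 1 > 0. Violating.
Others bid (6, 12, 6, 6): truth gives 0; bid 26 gives 1 > 0. Violating.
Others bid (12, 6, 6, 6): truth gives 0; bid 26 gives 1 > 0. Violating.
Others bid (6, 6, 6, 6): truth gives 5; no alternative beats it.
Others bid (6, 6, 6, 12): truth gives 4; no alternative beats it.
(Checking all 81 profiles: 3 have a profitable deviation, 78 do not.)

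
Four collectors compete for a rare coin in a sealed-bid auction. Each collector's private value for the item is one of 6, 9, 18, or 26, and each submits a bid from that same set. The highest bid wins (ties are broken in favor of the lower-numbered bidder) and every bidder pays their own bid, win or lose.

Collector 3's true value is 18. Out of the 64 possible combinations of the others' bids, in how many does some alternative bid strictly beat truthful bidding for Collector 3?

54

Others bid (6, 6, 6): truth gives 0; bid 9 gives 9 > 0. Violating.
Others bid (6, 6, 9): truth gives 0; bid 9 gives 9 > 0. Violating.
Others bid (6, 6, 26): truth gives -18; bid 6 gives -6 > -18. Violating.
Others bid (6, 9, 26): truth gives -18; bid 6 gives -6 > -18. Violating.
Others bid (6, 6, 18): truth gives 0; no alternative beats it.
Others bid (6, 9, 6): truth gives 0; no alternative beats it.
(Checking all 64 profiles: 54 have a profitable deviation, 10 do not.)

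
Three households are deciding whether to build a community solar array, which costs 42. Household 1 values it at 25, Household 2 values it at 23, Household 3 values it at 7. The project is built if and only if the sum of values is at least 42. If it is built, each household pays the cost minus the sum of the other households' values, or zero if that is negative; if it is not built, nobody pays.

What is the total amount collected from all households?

22

Total value 55 ≥ cost 42, so it is built.
Household 1: others sum to 30; max(0, 42 - 30) = 12.
Household 2: others sum to 32; max(0, 42 - 32) = 10.
Household 3: others sum to 48; max(0, 42 - 48) = 0.
Total collected = 12 + 10 + 0 = 22.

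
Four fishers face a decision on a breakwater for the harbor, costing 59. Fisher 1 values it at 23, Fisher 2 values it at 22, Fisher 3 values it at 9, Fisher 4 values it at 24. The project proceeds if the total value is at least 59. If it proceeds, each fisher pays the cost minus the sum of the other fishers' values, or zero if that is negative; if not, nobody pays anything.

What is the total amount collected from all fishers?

12

Total value 78 ≥ cost 59, so it is built.
Fisher 1: others sum to 55; max(0, 59 - 55) = 4.
Fisher 2: others sum to 56; max(0, 59 - 56) = 3.
Fisher 3: others sum to 69; max(0, 59 - 69) = 0.
Fisher 4: others sum to 54; max(0, 59 - 54) = 5.
Total collected = 4 + 3 + 0 + 5 = 12.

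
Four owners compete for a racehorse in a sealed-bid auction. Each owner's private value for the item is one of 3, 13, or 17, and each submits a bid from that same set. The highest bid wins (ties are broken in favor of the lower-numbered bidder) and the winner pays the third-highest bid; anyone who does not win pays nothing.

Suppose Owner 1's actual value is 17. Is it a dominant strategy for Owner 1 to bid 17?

Yes

Check each profile of the others' bids and compare truth against every alternative bid.
Others bid (3, 3, 17): truth gives 14, best alternative gives 0.
Others bid (3, 17, 3): truth gives 14, best alternative gives 0.
Others bid (17, 3, 3): truth gives 14, best alternative gives 0.
Others bid (3, 13, 17): truth gives 4, best alternative gives 0.
Others bid (3, 17, 13): truth gives 4, best alternative gives 0.
Others bid (13, 3, 17): truth gives 4, best alternative gives 0.
(Remaining 21 profiles checked similarly; truth is weakly best in each.)
In every case the truthful bid is at least as good as any alternative, so it is a dominant strategy.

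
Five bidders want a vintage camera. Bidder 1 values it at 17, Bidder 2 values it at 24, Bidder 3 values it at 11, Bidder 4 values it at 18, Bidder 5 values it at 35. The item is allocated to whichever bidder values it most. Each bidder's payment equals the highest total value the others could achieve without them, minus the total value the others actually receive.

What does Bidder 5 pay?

24

Bidder 5 has the highest value and receives the item.
Without Bidder 5, the item would go to the next-highest value, 24, so the others could achieve 24.
With Bidder 5 present and winning, the others receive nothing, so their total is 0.
Payment = 24 - 0 = 24.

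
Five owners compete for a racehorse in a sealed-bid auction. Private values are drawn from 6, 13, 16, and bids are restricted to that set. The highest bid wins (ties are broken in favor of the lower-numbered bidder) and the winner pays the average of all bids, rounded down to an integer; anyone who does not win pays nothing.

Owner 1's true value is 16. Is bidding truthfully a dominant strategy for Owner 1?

No

Consider the case where Owner 2 bids 6, Owner 3 bids 6, Owner 4 bids 6 and Owner 5 bids 6.
Truthful bid 16: wins, pays 8, utility 16 - 8 = 8.
Bid 6 instead: wins, pays 6, utility 16 - 6 = 10.
Since 10 > 8, bidding 6 is strictly better here, so truthful bidding is not dominant.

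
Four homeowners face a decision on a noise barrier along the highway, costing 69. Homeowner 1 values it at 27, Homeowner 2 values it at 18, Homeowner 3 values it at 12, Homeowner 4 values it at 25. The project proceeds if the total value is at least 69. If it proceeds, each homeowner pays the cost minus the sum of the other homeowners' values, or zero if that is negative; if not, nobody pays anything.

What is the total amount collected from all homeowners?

31

Total value 82 ≥ cost 69, so it is built.
Homeowner 1: others sum to 55; max(0, 69 - 55) = 14.
Homeowner 2: others sum to 64; max(0, 69 - 64) = 5.
Homeowner 3: others sum to 70; max(0, 69 - 70) = 0.
Homeowner 4: others sum to 57; max(0, 69 - 57) = 12.
Total collected = 14 + 5 + 0 + 12 = 31.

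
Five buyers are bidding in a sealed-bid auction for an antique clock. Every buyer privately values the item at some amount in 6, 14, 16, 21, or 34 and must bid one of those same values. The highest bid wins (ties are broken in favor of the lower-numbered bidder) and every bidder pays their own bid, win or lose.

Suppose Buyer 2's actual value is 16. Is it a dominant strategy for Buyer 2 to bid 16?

No

Consider the case where Buyer 1 bids 6, Buyer 3 bids 6, Buyer 4 bids 6 and Buyer 5 bids 6.
Truthful bid 16: wins, pays 16, utility 16 - 16 = 0.
Bid 14 instead: wins, pays 14, utility 16 - 14 = 2.
Since 2 > 0, bidding 14 is strictly better here, so truthful bidding is not dominant.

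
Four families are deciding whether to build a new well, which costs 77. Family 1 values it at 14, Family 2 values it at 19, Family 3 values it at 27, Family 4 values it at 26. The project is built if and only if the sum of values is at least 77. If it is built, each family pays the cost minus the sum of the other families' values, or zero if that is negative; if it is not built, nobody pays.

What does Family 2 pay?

Total value 86 ≥ cost 77, so the project is built.
The other families' values sum to 67.
Cost minus that sum is 77 - 67 = 10.

10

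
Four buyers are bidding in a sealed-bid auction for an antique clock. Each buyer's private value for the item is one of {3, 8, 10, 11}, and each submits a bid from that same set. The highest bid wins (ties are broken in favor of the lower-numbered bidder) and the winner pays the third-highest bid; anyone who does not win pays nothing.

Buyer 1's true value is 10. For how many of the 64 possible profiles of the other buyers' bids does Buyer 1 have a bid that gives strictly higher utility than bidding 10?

12

Others bid (3, 3, 11): truth gives 0; bid 11 gives 7 > 0. Violating.
Others bid (3, 8, 11): truth gives 0; bid 11 gives 2 > 0. Violating.
Others bid (3, 11, 3): truth gives 0; bid 11 gives 7 > 0. Violating.
Others bid (3, 11, 8): truth gives 0; bid 11 gives 2 > 0. Violating.
Others bid (3, 3, 3): truth gives 7; no alternative beats it.
Others bid (3, 3, 8): truth gives 7; no alternative beats it.
(Checking all 64 profiles: 12 have a profitable deviation, 52 do not.)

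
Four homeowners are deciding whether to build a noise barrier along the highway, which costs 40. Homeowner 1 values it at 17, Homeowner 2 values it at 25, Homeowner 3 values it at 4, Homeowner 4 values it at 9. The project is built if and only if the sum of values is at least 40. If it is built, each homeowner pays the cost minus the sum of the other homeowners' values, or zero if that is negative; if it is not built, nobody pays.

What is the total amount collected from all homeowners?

12

Total value 55 ≥ cost 40, so it is built.
Homeowner 1: others sum to 38; max(0, 40 - 38) = 2.
Homeowner 2: others sum to 30; max(0, 40 - 30) = 10.
Homeowner 3: others sum to 51; max(0, 40 - 51) = 0.
Homeowner 4: others sum to 46; max(0, 40 - 46) = 0.
Total collected = 2 + 10 + 0 + 0 = 12.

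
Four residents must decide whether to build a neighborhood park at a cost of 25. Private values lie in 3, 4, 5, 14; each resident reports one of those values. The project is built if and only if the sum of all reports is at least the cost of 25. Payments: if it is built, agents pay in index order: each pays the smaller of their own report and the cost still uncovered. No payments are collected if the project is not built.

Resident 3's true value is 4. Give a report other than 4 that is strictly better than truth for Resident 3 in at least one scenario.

Suppose Resident 1 reports 3, Resident 2 reports 5 and Resident 4 reports 14.
Report 4: project built, pays 4, utility 4 - 4 = 0.
Report 3: project built, pays 3, utility 4 - 3 = 1.
So reporting 3 beats truth here (1 > 0).

3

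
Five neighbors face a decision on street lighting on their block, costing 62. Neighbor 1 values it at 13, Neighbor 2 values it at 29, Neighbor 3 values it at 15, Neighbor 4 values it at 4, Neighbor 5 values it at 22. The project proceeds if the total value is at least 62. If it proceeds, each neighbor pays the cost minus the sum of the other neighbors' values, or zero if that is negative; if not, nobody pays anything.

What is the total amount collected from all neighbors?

Total value 83 ≥ cost 62, so it is built.
Neighbor 1: others sum to 70; max(0, 62 - 70) = 0.
Neighbor 2: others sum to 54; max(0, 62 - 54) = 8.
Neighbor 3: others sum to 68; max(0, 62 - 68) = 0.
Neighbor 4: others sum to 79; max(0, 62 - 79) = 0.
Neighbor 5: others sum to 61; max(0, 62 - 61) = 1.
Total collected = 0 + 8 + 0 + 0 + 1 = 9.

9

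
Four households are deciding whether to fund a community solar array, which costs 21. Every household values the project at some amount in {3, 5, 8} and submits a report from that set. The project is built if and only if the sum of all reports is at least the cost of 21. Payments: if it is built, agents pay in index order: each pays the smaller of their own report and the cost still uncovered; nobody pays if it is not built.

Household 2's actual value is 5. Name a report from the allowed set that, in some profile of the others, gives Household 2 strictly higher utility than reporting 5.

Suppose Household 1 reports 3, Household 3 reports 8 and Household 4 reports 8.
Report 5: project built, pays 5, utility 5 - 5 = 0.
Report 3: project built, pays 3, utility 5 - 3 = 2.
So reporting 3 beats truth here (2 > 0).

3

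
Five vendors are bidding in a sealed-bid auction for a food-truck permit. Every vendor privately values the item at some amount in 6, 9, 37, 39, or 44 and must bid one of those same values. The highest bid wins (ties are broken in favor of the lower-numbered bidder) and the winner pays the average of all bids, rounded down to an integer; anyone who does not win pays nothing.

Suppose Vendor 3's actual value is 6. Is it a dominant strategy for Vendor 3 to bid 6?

Yes

Check each profile of the others' bids and compare truth against every alternative bid.
Others bid (6, 6, 6, 9): truth gives 0, best alternative gives -1.
Others bid (6, 6, 9, 6): truth gives 0, best alternative gives -1.
Others bid (6, 6, 9, 9): truth gives 0, best alternative gives -1.
Others bid (6, 6, 6, 6): truth gives 0, best alternative gives 0.
Others bid (6, 6, 6, 37): truth gives 0, best alternative gives 0.
Others bid (6, 6, 6, 39): truth gives 0, best alternative gives 0.
(Remaining 619 profiles checked similarly; truth is weakly best in each.)
In every case the truthful bid is at least as good as any alternative, so it is a dominant strategy.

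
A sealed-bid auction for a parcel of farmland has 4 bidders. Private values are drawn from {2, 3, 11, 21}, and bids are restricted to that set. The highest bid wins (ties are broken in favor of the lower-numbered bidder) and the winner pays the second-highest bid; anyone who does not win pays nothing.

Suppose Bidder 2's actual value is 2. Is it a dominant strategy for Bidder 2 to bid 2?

Check each profile of the others' bids and compare truth against every alternative bid.
Others bid (2, 2, 3): truth gives 0, best alternative gives -1.
Others bid (2, 3, 2): truth gives 0, best alternative gives -1.
Others bid (2, 3, 3): truth gives 0, best alternative gives -1.
Others bid (2, 2, 2): truth gives 0, best alternative gives 0.
Others bid (2, 2, 11): truth gives 0, best alternative gives 0.
Others bid (2, 2, 21): truth gives 0, best alternative gives 0.
(Remaining 58 profiles checked similarly; truth is weakly best in each.)
In every case the truthful bid is at least as good as any alternative, so it is a dominant strategy.

Yes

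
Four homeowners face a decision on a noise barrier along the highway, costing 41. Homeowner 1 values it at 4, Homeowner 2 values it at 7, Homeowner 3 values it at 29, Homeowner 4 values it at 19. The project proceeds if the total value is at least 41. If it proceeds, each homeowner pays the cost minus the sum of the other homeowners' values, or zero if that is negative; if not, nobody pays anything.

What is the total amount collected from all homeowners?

12

Total value 59 ≥ cost 41, so it is built.
Homeowner 1: others sum to 55; max(0, 41 - 55) = 0.
Homeowner 2: others sum to 52; max(0, 41 - 52) = 0.
Homeowner 3: others sum to 30; max(0, 41 - 30) = 11.
Homeowner 4: others sum to 40; max(0, 41 - 40) = 1.
Total collected = 0 + 0 + 11 + 1 = 12.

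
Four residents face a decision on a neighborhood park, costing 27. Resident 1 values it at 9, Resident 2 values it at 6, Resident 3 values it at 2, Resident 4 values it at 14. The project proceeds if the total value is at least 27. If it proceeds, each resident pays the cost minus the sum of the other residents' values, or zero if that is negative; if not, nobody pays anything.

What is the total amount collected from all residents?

17

Total value 31 ≥ cost 27, so it is built.
Resident 1: others sum to 22; max(0, 27 - 22) = 5.
Resident 2: others sum to 25; max(0, 27 - 25) = 2.
Resident 3: others sum to 29; max(0, 27 - 29) = 0.
Resident 4: others sum to 17; max(0, 27 - 17) = 10.
Total collected = 5 + 2 + 0 + 10 = 17.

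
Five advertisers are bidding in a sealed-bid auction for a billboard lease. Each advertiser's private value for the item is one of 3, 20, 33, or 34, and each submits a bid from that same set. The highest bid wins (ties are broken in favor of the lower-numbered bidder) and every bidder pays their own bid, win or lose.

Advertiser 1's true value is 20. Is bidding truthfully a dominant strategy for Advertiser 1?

No

Consider the case where Advertiser 2 bids 3, Advertiser 3 bids 3, Advertiser 4 bids 3 and Advertiser 5 bids 3.
Truthful bid 20: wins, pays 20, utility 20 - 20 = 0.
Bid 3 instead: wins, pays 3, utility 20 - 3 = 17.
Since 17 > 0, bidding 3 is strictly better here, so truthful bidding is not dominant.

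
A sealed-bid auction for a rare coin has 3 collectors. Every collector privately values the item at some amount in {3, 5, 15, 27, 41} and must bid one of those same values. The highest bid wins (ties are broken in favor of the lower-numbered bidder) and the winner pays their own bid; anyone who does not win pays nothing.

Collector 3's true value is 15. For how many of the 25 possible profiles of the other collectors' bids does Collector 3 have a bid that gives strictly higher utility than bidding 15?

1

Others bid (3, 3): truth gives 0; bid 5 gives 10 > 0. Violating.
Others bid (3, 5): truth gives 0; no alternative beats it.
Others bid (3, 15): truth gives 0; no alternative beats it.
(Checking all 25 profiles: 1 has a profitable deviation, 24 do not.)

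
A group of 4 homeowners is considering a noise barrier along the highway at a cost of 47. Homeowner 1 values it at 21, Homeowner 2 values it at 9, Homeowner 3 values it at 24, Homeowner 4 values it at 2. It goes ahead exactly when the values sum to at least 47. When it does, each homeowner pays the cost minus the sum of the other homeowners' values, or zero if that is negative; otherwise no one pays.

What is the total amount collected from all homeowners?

27

Total value 56 ≥ cost 47, so it is built.
Homeowner 1: others sum to 35; max(0, 47 - 35) = 12.
Homeowner 2: others sum to 47; max(0, 47 - 47) = 0.
Homeowner 3: others sum to 32; max(0, 47 - 32) = 15.
Homeowner 4: others sum to 54; max(0, 47 - 54) = 0.
Total collected = 12 + 0 + 15 + 0 = 27.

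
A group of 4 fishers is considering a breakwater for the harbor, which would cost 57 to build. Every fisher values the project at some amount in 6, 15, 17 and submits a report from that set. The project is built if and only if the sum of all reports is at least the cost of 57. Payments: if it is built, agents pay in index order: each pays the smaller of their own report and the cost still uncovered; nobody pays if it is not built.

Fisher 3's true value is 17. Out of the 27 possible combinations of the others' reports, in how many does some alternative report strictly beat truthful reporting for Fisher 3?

8

Others report (15, 15, 15): truth gives 0; report 15 gives 2 > 0. Violating.
Others report (15, 15, 17): truth gives 0; report 15 gives 2 > 0. Violating.
Others report (15, 17, 15): truth gives 0; report 15 gives 2 > 0. Violating.
Others report (15, 17, 17): truth gives 0; report 15 gives 2 > 0. Violating.
Others report (6, 6, 6): truth gives 0; no alternative beats it.
Others report (6, 6, 15): truth gives 0; no alternative beats it.
(Checking all 27 profiles: 8 have a profitable deviation, 19 do not.)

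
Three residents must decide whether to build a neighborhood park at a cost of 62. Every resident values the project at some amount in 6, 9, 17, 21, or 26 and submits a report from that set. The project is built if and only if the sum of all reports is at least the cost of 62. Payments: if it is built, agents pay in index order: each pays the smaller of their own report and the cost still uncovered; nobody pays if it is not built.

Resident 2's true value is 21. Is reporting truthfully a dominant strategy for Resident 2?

No

Consider the case where Resident 1 reports 21 and Resident 3 reports 26.
Truthful report 21: project built, pays 21, utility 21 - 21 = 0.
Report 17 instead: project built, pays 17, utility 21 - 17 = 4.
Since 4 > 0, reporting 17 is strictly better here, so truthful reporting is not dominant.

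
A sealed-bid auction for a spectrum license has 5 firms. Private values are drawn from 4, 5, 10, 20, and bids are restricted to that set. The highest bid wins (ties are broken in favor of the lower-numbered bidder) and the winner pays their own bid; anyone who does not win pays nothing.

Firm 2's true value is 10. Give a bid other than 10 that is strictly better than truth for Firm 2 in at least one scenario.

5

Suppose Firm 1 bids 4, Firm 3 bids 4, Firm 4 bids 4 and Firm 5 bids 4.
Bid 10: wins, pays 10, utility 10 - 10 = 0.
Bid 5: wins, pays 5, utility 10 - 5 = 5.
So bidding 5 beats truth here (5 > 0).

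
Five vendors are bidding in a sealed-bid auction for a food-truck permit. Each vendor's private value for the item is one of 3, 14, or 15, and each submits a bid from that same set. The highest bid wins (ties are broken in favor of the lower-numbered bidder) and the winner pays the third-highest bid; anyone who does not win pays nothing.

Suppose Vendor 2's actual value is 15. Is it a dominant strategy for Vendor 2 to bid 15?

Check each profile of the others' bids and compare truth against every alternative bid.
Others bid (3, 3, 3, 15): truth gives 12, best alternative gives 0.
Others bid (3, 3, 15, 3): truth gives 12, best alternative gives 0.
Others bid (3, 15, 3, 3): truth gives 12, best alternative gives 0.
Others bid (14, 3, 3, 3): truth gives 12, best alternative gives 0.
Others bid (3, 3, 14, 15): truth gives 1, best alternative gives 0.
Others bid (3, 3, 15, 14): truth gives 1, best alternative gives 0.
(Remaining 75 profiles checked similarly; truth is weakly best in each.)
In every case the truthful bid is at least as good as any alternative, so it is a dominant strategy.

Yes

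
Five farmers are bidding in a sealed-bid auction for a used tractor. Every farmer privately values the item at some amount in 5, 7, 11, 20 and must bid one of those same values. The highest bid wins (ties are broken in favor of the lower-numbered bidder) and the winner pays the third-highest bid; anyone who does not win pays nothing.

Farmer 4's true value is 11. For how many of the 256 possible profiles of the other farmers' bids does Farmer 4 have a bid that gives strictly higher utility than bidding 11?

Others bid (5, 5, 5, 20): truth gives 0; bid 20 gives 6 > 0. Violating.
Others bid (5, 5, 7, 20): truth gives 0; bid 20 gives 4 > 0. Violating.
Others bid (5, 5, 11, 5): truth gives 0; bid 20 gives 6 > 0. Violating.
Others bid (5, 5, 11, 7): truth gives 0; bid 20 gives 4 > 0. Violating.
Others bid (5, 5, 5, 5): truth gives 6; no alternative beats it.
Others bid (5, 5, 5, 7): truth gives 6; no alternative beats it.
(Checking all 256 profiles: 32 have a profitable deviation, 224 do not.)

32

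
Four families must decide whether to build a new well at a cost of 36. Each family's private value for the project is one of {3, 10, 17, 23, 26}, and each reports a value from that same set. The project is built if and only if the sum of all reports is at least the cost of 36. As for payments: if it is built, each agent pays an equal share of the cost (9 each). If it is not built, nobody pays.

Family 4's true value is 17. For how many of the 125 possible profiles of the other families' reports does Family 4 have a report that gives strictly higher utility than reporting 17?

3

Others report (3, 3, 10): truth gives 0; report 23 gives 8 > 0. Violating.
Others report (3, 10, 3): truth gives 0; report 23 gives 8 > 0. Violating.
Others report (10, 3, 3): truth gives 0; report 23 gives 8 > 0. Violating.
Others report (3, 3, 3): truth gives 0; no alternative beats it.
Others report (3, 3, 17): truth gives 8; no alternative beats it.
(Checking all 125 profiles: 3 have a profitable deviation, 122 do not.)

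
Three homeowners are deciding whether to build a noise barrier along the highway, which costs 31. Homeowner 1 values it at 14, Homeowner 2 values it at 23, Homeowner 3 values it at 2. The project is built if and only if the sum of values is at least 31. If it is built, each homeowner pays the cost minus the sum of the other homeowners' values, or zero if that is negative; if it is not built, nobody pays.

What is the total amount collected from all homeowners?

Total value 39 ≥ cost 31, so it is built.
Homeowner 1: others sum to 25; max(0, 31 - 25) = 6.
Homeowner 2: others sum to 16; max(0, 31 - 16) = 15.
Homeowner 3: others sum to 37; max(0, 31 - 37) = 0.
Total collected = 6 + 15 + 0 = 21.

21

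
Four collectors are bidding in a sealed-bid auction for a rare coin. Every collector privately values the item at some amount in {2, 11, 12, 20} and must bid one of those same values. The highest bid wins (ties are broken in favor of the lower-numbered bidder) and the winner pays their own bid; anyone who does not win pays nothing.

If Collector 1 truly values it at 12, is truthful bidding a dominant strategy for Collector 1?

No

Consider the case where Collector 2 bids 2, Collector 3 bids 2 and Collector 4 bids 2.
Truthful bid 12: wins, pays 12, utility 12 - 12 = 0.
Bid 2 instead: wins, pays 2, utility 12 - 2 = 10.
Since 10 > 0, bidding 2 is strictly better here, so truthful bidding is not dominant.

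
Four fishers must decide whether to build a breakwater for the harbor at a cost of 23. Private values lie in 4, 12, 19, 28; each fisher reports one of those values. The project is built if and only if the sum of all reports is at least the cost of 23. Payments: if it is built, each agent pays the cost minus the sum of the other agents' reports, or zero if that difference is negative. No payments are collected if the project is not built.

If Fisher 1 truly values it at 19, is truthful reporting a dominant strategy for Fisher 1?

Yes

Check each profile of the others' reports and compare truth against every alternative report.
Others report (4, 4, 19): truth gives 19, best alternative gives 19.
Others report (4, 4, 28): truth gives 19, best alternative gives 19.
Others report (4, 12, 12): truth gives 19, best alternative gives 19.
Others report (4, 12, 19): truth gives 19, best alternative gives 19.
Others report (4, 12, 28): truth gives 19, best alternative gives 19.
Others report (4, 19, 4): truth gives 19, best alternative gives 19.
(Remaining 58 profiles checked similarly; truth is weakly best in each.)
In every case the truthful report is at least as good as any alternative, so it is a dominant strategy.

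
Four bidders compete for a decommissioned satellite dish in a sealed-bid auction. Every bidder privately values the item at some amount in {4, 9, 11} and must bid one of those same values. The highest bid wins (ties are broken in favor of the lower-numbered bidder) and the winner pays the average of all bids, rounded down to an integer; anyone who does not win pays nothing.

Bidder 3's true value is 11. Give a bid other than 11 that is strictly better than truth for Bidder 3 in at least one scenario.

Suppose Bidder 1 bids 4, Bidder 2 bids 4 and Bidder 4 bids 9.
Bid 11: wins, pays 7, utility 11 - 7 = 4.
Bid 9: wins, pays 6, utility 11 - 6 = 5.
So bidding 9 beats truth here (5 > 4).

9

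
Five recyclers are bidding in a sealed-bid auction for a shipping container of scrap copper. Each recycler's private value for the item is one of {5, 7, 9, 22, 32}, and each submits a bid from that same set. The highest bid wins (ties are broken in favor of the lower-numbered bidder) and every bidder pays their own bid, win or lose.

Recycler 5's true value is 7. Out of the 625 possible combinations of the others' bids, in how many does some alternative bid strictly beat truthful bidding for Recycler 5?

Others bid (5, 5, 5, 7): truth gives -7; bid 9 gives -2 > -7. Violating.
Others bid (5, 5, 5, 9): truth gives -7; bid 5 gives -5 > -7. Violating.
Others bid (5, 5, 5, 22): truth gives -7; bid 5 gives -5 > -7. Violating.
Others bid (5, 5, 5, 32): truth gives -7; bid 5 gives -5 > -7. Violating.
Others bid (5, 5, 5, 5): truth gives 0; no alternative beats it.
(Checking all 625 profiles: 624 have a profitable deviation, 1 does not.)

624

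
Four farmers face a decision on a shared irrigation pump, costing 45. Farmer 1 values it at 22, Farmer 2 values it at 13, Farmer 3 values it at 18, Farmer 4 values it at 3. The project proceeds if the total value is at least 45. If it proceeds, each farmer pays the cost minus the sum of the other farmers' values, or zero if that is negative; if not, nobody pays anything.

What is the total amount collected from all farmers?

Total value 56 ≥ cost 45, so it is built.
Farmer 1: others sum to 34; max(0, 45 - 34) = 11.
Farmer 2: others sum to 43; max(0, 45 - 43) = 2.
Farmer 3: others sum to 38; max(0, 45 - 38) = 7.
Farmer 4: others sum to 53; max(0, 45 - 53) = 0.
Total collected = 11 + 2 + 7 + 0 = 20.

20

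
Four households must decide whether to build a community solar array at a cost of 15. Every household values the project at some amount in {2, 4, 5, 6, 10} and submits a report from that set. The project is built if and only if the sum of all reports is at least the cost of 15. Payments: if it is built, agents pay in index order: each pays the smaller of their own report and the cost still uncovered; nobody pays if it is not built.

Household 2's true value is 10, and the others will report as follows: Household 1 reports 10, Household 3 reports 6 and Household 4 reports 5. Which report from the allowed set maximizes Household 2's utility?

2

Report 2: project built, pays 2, utility 10 - 2 = 8.
Report 4: project built, pays 4, utility 10 - 4 = 6.
Report 5: project built, pays 5, utility 10 - 5 = 5.
Report 6: project built, pays 5, utility 10 - 5 = 5.
Report 10: project built, pays 5, utility 10 - 5 = 5.
The best choice is 2 with utility 8.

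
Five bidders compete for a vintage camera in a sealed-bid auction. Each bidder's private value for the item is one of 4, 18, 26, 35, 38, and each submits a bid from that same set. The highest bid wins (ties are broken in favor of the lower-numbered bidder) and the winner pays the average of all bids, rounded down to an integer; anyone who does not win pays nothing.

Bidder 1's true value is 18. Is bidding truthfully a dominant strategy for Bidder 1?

Consider the case where Bidder 2 bids 4, Bidder 3 bids 4, Bidder 4 bids 4 and Bidder 5 bids 4.
Truthful bid 18: wins, pays 6, utility 18 - 6 = 12.
Bid 4 instead: wins, pays 4, utility 18 - 4 = 14.
Since 14 > 12, bidding 4 is strictly better here, so truthful bidding is not dominant.

No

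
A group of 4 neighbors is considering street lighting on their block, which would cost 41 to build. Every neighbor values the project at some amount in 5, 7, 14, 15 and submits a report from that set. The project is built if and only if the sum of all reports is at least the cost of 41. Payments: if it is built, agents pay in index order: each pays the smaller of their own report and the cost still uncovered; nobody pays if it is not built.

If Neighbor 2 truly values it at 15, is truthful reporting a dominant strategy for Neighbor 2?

Consider the case where Neighbor 1 reports 5, Neighbor 3 reports 7 and Neighbor 4 reports 15.
Truthful report 15: project built, pays 15, utility 15 - 15 = 0.
Report 14 instead: project built, pays 14, utility 15 - 14 = 1.
Since 1 > 0, reporting 14 is strictly better here, so truthful reporting is not dominant.

No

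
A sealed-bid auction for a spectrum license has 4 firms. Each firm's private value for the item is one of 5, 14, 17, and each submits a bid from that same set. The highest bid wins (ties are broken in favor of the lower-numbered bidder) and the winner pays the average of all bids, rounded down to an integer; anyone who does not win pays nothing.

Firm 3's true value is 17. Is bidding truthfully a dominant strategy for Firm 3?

No

Consider the case where Firm 1 bids 5, Firm 2 bids 5 and Firm 4 bids 5.
Truthful bid 17: wins, pays 8, utility 17 - 8 = 9.
Bid 14 instead: wins, pays 7, utility 17 - 7 = 10.
Since 10 > 9, bidding 14 is strictly better here, so truthful bidding is not dominant.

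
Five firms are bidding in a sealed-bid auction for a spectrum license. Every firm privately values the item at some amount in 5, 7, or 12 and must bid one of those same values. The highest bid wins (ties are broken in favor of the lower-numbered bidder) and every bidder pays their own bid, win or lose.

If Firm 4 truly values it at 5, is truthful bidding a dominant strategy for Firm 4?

Consider the case where Firm 1 bids 5, Firm 2 bids 5, Firm 3 bids 5 and Firm 5 bids 5.
Truthful bid 5: loses but pays 5, utility -5.
Bid 7 instead: wins, pays 7, utility 5 - 7 = -2.
Since -2 > -5, bidding 7 is strictly better here, so truthful bidding is not dominant.

No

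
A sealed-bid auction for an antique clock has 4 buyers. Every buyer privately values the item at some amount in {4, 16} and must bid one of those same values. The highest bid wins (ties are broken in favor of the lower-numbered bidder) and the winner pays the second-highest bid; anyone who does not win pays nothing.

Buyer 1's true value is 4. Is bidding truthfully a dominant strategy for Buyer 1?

Yes

Check each profile of the others' bids and compare truth against every alternative bid.
Others bid (4, 4, 16): truth gives 0, best alternative gives -12.
Others bid (4, 16, 4): truth gives 0, best alternative gives -12.
Others bid (4, 16, 16): truth gives 0, best alternative gives -12.
Others bid (16, 4, 4): truth gives 0, best alternative gives -12.
Others bid (16, 4, 16): truth gives 0, best alternative gives -12.
Others bid (16, 16, 4): truth gives 0, best alternative gives -12.
(Remaining 2 profiles checked similarly; truth is weakly best in each.)
In every case the truthful bid is at least as good as any alternative, so it is a dominant strategy.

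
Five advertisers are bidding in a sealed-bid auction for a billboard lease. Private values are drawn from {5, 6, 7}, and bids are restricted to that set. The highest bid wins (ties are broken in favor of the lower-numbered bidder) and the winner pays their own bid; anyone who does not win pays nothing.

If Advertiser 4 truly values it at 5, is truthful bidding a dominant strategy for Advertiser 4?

Check each profile of the others' bids and compare truth against every alternative bid.
Others bid (5, 5, 5, 5): truth gives 0, best alternative gives -1.
Others bid (5, 5, 5, 6): truth gives 0, best alternative gives -1.
Others bid (5, 5, 5, 7): truth gives 0, best alternative gives 0.
Others bid (5, 5, 6, 5): truth gives 0, best alternative gives 0.
Others bid (5, 5, 6, 6): truth gives 0, best alternative gives 0.
Others bid (5, 5, 6, 7): truth gives 0, best alternative gives 0.
(Remaining 75 profiles checked similarly; truth is weakly best in each.)
In every case the truthful bid is at least as good as any alternative, so it is a dominant strategy.

Yes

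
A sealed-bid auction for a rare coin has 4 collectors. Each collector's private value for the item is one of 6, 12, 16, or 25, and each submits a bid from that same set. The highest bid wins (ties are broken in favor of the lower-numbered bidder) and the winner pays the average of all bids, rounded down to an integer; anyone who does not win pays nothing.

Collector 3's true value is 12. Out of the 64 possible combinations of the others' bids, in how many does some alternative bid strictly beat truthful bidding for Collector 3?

6

Others bid (6, 6, 16): truth gives 0; bid 16 gives 1 > 0. Violating.
Others bid (6, 12, 6): truth gives 0; bid 16 gives 2 > 0. Violating.
Others bid (6, 12, 12): truth gives 0; bid 16 gives 1 > 0. Violating.
Others bid (12, 6, 6): truth gives 0; bid 16 gives 2 > 0. Violating.
Others bid (6, 6, 6): truth gives 5; no alternative beats it.
Others bid (6, 6, 12): truth gives 3; no alternative beats it.
(Checking all 64 profiles: 6 have a profitable deviation, 58 do not.)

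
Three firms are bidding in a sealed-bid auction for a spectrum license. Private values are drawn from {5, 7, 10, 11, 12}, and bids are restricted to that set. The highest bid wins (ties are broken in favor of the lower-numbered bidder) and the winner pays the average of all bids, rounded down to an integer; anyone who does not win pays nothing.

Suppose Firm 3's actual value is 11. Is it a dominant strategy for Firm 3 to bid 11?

Consider the case where Firm 1 bids 5 and Firm 2 bids 5.
Truthful bid 11: wins, pays 7, utility 11 - 7 = 4.
Bid 7 instead: wins, pays 5, utility 11 - 5 = 6.
Since 6 > 4, bidding 7 is strictly better here, so truthful bidding is not dominant.

No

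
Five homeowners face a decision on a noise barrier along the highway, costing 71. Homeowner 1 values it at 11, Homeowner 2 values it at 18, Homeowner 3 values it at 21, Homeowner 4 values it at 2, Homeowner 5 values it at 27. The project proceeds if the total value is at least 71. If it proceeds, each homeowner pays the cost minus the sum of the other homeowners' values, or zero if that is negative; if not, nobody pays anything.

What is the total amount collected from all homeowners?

45

Total value 79 ≥ cost 71, so it is built.
Homeowner 1: others sum to 68; max(0, 71 - 68) = 3.
Homeowner 2: others sum to 61; max(0, 71 - 61) = 10.
Homeowner 3: others sum to 58; max(0, 71 - 58) = 13.
Homeowner 4: others sum to 77; max(0, 71 - 77) = 0.
Homeowner 5: others sum to 52; max(0, 71 - 52) = 19.
Total collected = 3 + 10 + 13 + 0 + 19 = 45.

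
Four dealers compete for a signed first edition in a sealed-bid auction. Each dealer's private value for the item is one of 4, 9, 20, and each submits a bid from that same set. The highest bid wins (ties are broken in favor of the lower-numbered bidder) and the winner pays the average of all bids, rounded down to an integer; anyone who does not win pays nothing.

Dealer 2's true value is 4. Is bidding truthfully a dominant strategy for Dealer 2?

Check each profile of the others' bids and compare truth against every alternative bid.
Others bid (4, 9, 9): truth gives 0, best alternative gives -3.
Others bid (4, 4, 9): truth gives 0, best alternative gives -2.
Others bid (4, 9, 4): truth gives 0, best alternative gives -2.
Others bid (4, 4, 4): truth gives 0, best alternative gives -1.
Others bid (4, 4, 20): truth gives 0, best alternative gives 0.
Others bid (4, 9, 20): truth gives 0, best alternative gives 0.
(Remaining 21 profiles checked similarly; truth is weakly best in each.)
In every case the truthful bid is at least as good as any alternative, so it is a dominant strategy.

Yes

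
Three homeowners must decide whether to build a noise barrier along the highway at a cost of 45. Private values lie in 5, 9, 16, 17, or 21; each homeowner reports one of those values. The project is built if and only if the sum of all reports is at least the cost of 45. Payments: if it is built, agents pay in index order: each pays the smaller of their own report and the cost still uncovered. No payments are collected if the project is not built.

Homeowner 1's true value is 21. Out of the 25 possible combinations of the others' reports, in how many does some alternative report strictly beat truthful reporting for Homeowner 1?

11

Others report (9, 21): truth gives 0; report 16 gives 5 > 0. Violating.
Others report (16, 16): truth gives 0; report 16 gives 5 > 0. Violating.
Others report (16, 17): truth gives 0; report 16 gives 5 > 0. Violating.
Others report (16, 21): truth gives 0; report 9 gives 12 > 0. Violating.
Others report (5, 5): truth gives 0; no alternative beats it.
Others report (5, 9): truth gives 0; no alternative beats it.
(Checking all 25 profiles: 11 have a profitable deviation, 14 do not.)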